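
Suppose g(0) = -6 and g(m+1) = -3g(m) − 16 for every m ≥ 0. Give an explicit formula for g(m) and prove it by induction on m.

Claim: g(m) = -2·(-3)^m − 4.

Base case: g(0) = -6, and -2·(-3)^0 − 4 = -2 − 4 = -6.
Assume g(k) = -2·(-3)^k − 4 for some k ≥ 0.
Then g(k+1) = -3g(k) − 16 = -3·(-2·(-3)^k − 4) − 16 = 6·(-3)^k + 12 − 16 = -2·(-3)^{k+1} − 4.
By induction, g(m) = -2·(-3)^m − 4 for all m ≥ 0.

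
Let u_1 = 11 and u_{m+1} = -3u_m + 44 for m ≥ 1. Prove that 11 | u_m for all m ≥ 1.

Base case: u_1 = 11 = 11·1, so 11 | u_1.
Assume 11 | u_r, so u_r = 11t for some integer t.
Then u_{r+1} = -3u_r + 44 = -3·(11t) + 44 = 11(-3t + 4), so 11 | u_{r+1}.
Hence 11 | u_m for every m ≥ 1, by induction.

11 | u_m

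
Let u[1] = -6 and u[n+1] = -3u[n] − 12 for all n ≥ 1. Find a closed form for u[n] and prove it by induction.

Claim: u[n] = (-3)^n − 3.

Base case: u[1] = -6, and (-3)^1 − 3 = -3 − 3 = -6.
Assume u[j] = (-3)^j − 3 for some j ≥ 1.
Then u[j+1] = -3u[j] − 12 = -3·((-3)^j − 3) − 12 = -3·(-3)^j + 9 − 12 = (-3)^{j+1} − 3.
So the formula holds for j+1, and by induction u[n] = (-3)^n − 3 for all n ≥ 1.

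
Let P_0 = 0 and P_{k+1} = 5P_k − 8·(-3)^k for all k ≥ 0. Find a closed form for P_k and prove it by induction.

Claim: P_k = -5^k + (-3)^k.

Base case: P_0 = 0, and -5^0 + (-3)^0 = -1 + 1 = 0.
Assume P_m = -5^m + (-3)^m for some m ≥ 0.
Then P_{m+1} = 5P_m − 8·(-3)^m = 5·(-5^m + (-3)^m) − 8·(-3)^m = -5^{m+1} + 5·(-3)^m − 8·(-3)^m = -5^{m+1} − 3·(-3)^m = -5^{m+1} + (-3)^{m+1}.
This completes the inductive step, so P_k = -5^k + (-3)^k for all k ≥ 0.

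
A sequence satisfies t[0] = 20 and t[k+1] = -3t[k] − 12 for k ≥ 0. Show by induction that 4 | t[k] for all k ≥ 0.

Base case: t[0] = 20 = 4·5, so 4 | t[0].
Assume 4 | t[r], so t[r] = 4s for some integer s.
Then t[r+1] = -3t[r] − 12 = -3·(4s) − 12 = 4(-3s − 3), so 4 | t[r+1].
This completes the inductive step, so 4 | t[k] for all k ≥ 0.

4 | t[k]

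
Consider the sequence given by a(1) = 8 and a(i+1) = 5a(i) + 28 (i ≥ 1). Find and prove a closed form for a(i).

Claim: a(i) = 3·5^i − 7.

Base case: a(1) = 8, and 3·5^1 − 7 = 15 − 7 = 8.
Assume a(j) = 3·5^j − 7 for some j ≥ 1.
Then a(j+1) = 5a(j) + 28 = 5·(3·5^j − 7) + 28 = 15·5^j − 35 + 28 = 3·5^{j+1} − 7.
This completes the inductive step, so a(i) = 3·5^i − 7 for all i ≥ 1.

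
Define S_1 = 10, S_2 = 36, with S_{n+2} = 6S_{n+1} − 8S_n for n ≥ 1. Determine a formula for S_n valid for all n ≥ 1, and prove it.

Claim: S_n = 2^n + 2·4^n.

Base cases: S_1 = 10 and 2^1 + 2·4^1 = 10; S_2 = 36 and 2^2 + 2·4^2 = 36.
Assume S_j = 2^j + 2·4^j for all 1 ≤ j ≤ k, where k ≥ 2.
Then S_{k+1} = 6S_k − 8S_{k−1} = 6·(2^k + 2·4^k) − 8·(2^{k−1} + 2·4^{k−1}) = (6·2 − 8)2^{k−1} + 2·(6·4 − 8)4^{k−1} = 4·2^{k−1} + 32·4^{k−1} = 2^{k+1} + 2·4^{k+1}.
Hence S_n = 2^n + 2·4^n for every n ≥ 1, by strong induction.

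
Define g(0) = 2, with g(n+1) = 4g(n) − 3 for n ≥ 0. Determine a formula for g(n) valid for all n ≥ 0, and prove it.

Claim: g(n) = 4^n + 1.

Base case: g(0) = 2, and 4^0 + 1 = 1 + 1 = 2.
Assume g(r) = 4^r + 1 for some r ≥ 0.
Then g(r+1) = 4g(r) − 3 = 4·(4^r + 1) − 3 = 4^{r+1} + 4 − 3 = 4^{r+1} + 1.
This completes the inductive step, so g(n) = 4^n + 1 for all n ≥ 0.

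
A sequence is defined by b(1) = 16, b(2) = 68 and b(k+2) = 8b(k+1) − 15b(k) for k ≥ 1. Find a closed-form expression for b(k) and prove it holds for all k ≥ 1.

Claim: b(k) = 2·3^k + 2·5^k.

Base cases: b(1) = 16 and 2·3^1 + 2·5^1 = 16; b(2) = 68 and 2·3^2 + 2·5^2 = 68.
Assume b(j) = 2·3^j + 2·5^j for all 1 ≤ j ≤ m, where m ≥ 2.
Then b(m+1) = 8b(m) − 15b(m−1) = 8·(2·3^m + 2·5^m) − 15·(2·3^{m−1} + 2·5^{m−1}) = 2·(8·3 − 15)3^{m−1} + 2·(8·5 − 15)5^{m−1} = 18·3^{m−1} + 50·5^{m−1} = 2·3^{m+1} + 2·5^{m+1}.
Hence b(k) = 2·3^k + 2·5^k for every k ≥ 1, by strong induction.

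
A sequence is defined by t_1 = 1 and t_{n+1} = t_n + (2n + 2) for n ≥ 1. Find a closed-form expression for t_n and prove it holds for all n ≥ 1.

Claim: t_n = n^2 + n − 1.

Base case: t_1 = 1, and 1^2 + 1 − 1 = 1.
Assume t_k = k^2 + k − 1.
Then t_{k+1} = t_k + (2k + 2) = (k^2 + k − 1) + (2k + 2) = k^2 + 3k + 1,
and (k+1)^2 + (k+1) − 1 = k^2 + 3k + 1.
Hence t_n = n^2 + n − 1 for every n ≥ 1, by induction.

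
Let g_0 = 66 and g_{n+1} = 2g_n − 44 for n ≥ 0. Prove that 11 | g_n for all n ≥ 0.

Base case: g_0 = 66 = 11·6, so 11 | g_0.
Assume 11 | g_j, so g_j = 11t for some integer t.
Then g_{j+1} = 2g_j − 44 = 2·(11t) − 44 = 11(2t − 4), so 11 | g_{j+1}.
By induction, 11 | g_n for all n ≥ 0.

11 | g_n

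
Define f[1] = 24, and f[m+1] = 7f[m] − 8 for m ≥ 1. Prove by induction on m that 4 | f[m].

Base case: f[1] = 24 = 4·6, so 4 | f[1].
Assume 4 | f[k], so f[k] = 4t for some integer t.
Then f[k+1] = 7f[k] − 8 = 7·(4t) − 8 = 4(7t − 2), so 4 | f[k+1].
By induction, 4 | f[m] for all m ≥ 1.

4 | f[m]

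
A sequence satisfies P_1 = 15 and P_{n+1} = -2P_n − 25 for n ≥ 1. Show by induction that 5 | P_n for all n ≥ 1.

Base case: P_1 = 15 = 5·3, so 5 | P_1.
Assume 5 | P_k, so P_k = 5t for some integer t.
Then P_{k+1} = -2P_k − 25 = -2·(5t) − 25 = 5(-2t − 5), so 5 | P_{k+1}.
This completes the inductive step, so 5 | P_n for all n ≥ 1.

5 | P_n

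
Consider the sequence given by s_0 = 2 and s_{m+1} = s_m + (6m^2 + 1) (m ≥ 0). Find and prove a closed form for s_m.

Claim: s_m = 2m^3 − 3m^2 + 2m + 2.

Base case: s_0 = 2, and 2·0^3 − 3·0^2 + 2·0 + 2 = 2.
Assume s_j = 2j^3 − 3j^2 + 2j + 2.
Then s_{j+1} = s_j + (6j^2 + 1) = (2j^3 − 3j^2 + 2j + 2) + (6j^2 + 1) = 2j^3 + 3j^2 + 2j + 3,
and 2·(j+1)^3 − 3·(j+1)^2 + 2·(j+1) + 2 = 2j^3 + 3j^2 + 2j + 3.
By induction, s_m = 2m^3 − 3m^2 + 2m + 2 for all m ≥ 0.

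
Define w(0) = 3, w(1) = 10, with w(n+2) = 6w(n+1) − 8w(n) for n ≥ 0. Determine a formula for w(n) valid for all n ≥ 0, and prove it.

Claim: w(n) = 2^n + 2·4^n.

Base cases: w(0) = 3 and 2^0 + 2·4^0 = 3; w(1) = 10 and 2^1 + 2·4^1 = 10.
Assume w(j) = 2^j + 2·4^j for all 0 ≤ j ≤ k, where k ≥ 1.
Then w(k+1) = 6w(k) − 8w(k−1) = 6·(2^k + 2·4^k) − 8·(2^{k−1} + 2·4^{k−1}) = (6·2 − 8)2^{k−1} + 2·(6·4 − 8)4^{k−1} = 4·2^{k−1} + 32·4^{k−1} = 2^{k+1} + 2·4^{k+1}.
By strong induction, w(n) = 2^n + 2·4^n for all n ≥ 0.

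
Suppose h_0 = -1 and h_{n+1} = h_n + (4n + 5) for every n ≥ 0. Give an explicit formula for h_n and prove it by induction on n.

Claim: h_n = 2n^2 + 3n − 1.

Base case: h_0 = -1, and 2·0^2 + 3·0 − 1 = -1.
Assume h_k = 2k^2 + 3k − 1.
Then h_{k+1} = h_k + (4k + 5) = (2k^2 + 3k − 1) + (4k + 5) = 2k^2 + 7k + 4,
and 2·(k+1)^2 + 3·(k+1) − 1 = 2k^2 + 7k + 4.
Hence h_n = 2n^2 + 3n − 1 for every n ≥ 0, by induction.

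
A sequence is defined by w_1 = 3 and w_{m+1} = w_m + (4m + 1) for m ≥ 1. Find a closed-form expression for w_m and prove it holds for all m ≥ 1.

Claim: w_m = 2m^2 − m + 2.

Base case: w_1 = 3, and 2·1^2 − 1 + 2 = 3.
Assume w_k = 2k^2 − k + 2.
Then w_{k+1} = w_k + (4k + 1) = (2k^2 − k + 2) + (4k + 1) = 2k^2 + 3k + 3,
and 2·(k+1)^2 − (k+1) + 2 = 2k^2 + 3k + 3.
Hence w_m = 2m^2 − m + 2 for every m ≥ 1, by induction.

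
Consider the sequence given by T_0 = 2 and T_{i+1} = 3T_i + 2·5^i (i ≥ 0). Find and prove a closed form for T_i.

Claim: T_i = 3^i + 5^i.

Base case: T_0 = 2, and 3^0 + 5^0 = 1 + 1 = 2.
Assume T_j = 3^j + 5^j for some j ≥ 0.
Then T_{j+1} = 3T_j + 2·5^j = 3·(3^j + 5^j) + 2·5^j = 3^{j+1} + 3·5^j + 2·5^j = 3^{j+1} + 5·5^j = 3^{j+1} + 5^{j+1}.
By induction, T_i = 3^i + 5^i for all i ≥ 0.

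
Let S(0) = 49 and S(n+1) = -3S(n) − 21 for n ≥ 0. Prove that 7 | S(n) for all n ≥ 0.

Base case: S(0) = 49 = 7·7, so 7 | S(0).
Assume 7 | S(k), so S(k) = 7t for some integer t.
Then S(k+1) = -3S(k) − 21 = -3·(7t) − 21 = 7(-3t − 3), so 7 | S(k+1).
This completes the inductive step, so 7 | S(n) for all n ≥ 0.

7 | S(n)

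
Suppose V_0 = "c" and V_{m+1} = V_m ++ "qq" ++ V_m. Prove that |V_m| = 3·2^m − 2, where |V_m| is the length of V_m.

Base case: |V_0| = 1, and 3·2^0 − 2 = 1.
Assume |V_r| = 3·2^r − 2.
Then |V_{r+1}| = |V_r| + 2 + |V_r| = 2|V_r| + 2 = 2(3·2^r − 2) + 2 = 3·2^{r+1} − 4 + 2 = 3·2^{r+1} − 2.
By induction, |V_m| = 3·2^m − 2 for all m ≥ 0.

|V_m| = 3·2^m − 2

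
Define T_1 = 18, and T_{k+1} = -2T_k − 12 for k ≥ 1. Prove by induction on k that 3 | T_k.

Base case: T_1 = 18 = 3·6, so 3 | T_1.
Assume 3 | T_r, so T_r = 3t for some integer t.
Then T_{r+1} = -2T_r − 12 = -2·(3t) − 12 = 3(-2t − 4), so 3 | T_{r+1}.
So the property holds for r+1, and by induction 3 | T_k for all k ≥ 1.

3 | T_k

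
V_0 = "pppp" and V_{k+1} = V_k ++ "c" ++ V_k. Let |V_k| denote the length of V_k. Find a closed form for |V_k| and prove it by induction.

Claim: |V_k| = 5·2^k − 1.

Base case: |V_0| = 4, and 5·2^0 − 1 = 4.
Assume |V_r| = 5·2^r − 1.
Then |V_{r+1}| = |V_r| + 1 + |V_r| = 2|V_r| + 1 = 2(5·2^r − 1) + 1 = 5·2^{r+1} − 2 + 1 = 5·2^{r+1} − 1.
So the formula holds for r+1, and by induction |V_k| = 5·2^k − 1 for all k ≥ 0.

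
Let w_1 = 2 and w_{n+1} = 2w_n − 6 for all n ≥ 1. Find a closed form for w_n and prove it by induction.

Claim: w_n = -2^{n+1} + 6.

Base case: w_1 = 2, and -2^{1+1} + 6 = -4 + 6 = 2.
Assume w_r = -2^{r+1} + 6 for some r ≥ 1.
Then w_{r+1} = 2w_r − 6 = 2·(-2^{r+1} + 6) − 6 = -2^{r+2} + 12 − 6 = -2^{r+2} + 6.
By induction, w_n = -2^{n+1} + 6 for all n ≥ 1.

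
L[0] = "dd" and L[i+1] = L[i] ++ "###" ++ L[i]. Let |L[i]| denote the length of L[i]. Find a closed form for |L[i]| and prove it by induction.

Claim: |L[i]| = 5·2^i − 3.

Base case: |L[0]| = 2, and 5·2^0 − 3 = 2.
Assume |L[k]| = 5·2^k − 3.
Then |L[k+1]| = |L[k]| + 3 + |L[k]| = 2|L[k]| + 3 = 2(5·2^k − 3) + 3 = 5·2^{k+1} − 6 + 3 = 5·2^{k+1} − 3.
So the formula holds for k+1, and by induction |L[i]| = 5·2^i − 3 for all i ≥ 0.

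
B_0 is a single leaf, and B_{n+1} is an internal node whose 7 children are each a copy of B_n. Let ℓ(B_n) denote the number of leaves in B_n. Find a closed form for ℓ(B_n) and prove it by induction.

Claim: ℓ(B_n) = 7^n.

Base case: ℓ(B_0) = 1, and 7^0 = 1.
Assume ℓ(B_r) = 7^r.
Then ℓ(B_{r+1}) = 7·ℓ(B_r) = 7·7^r = 7^{r+1}.
Hence ℓ(B_n) = 7^n for every n ≥ 0, by induction.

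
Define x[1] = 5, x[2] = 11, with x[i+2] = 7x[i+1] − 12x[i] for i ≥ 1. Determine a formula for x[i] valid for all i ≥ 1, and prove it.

Claim: x[i] = 3·3^i − 4^i.

Base cases: x[1] = 5 and 3·3^1 − 4^1 = 5; x[2] = 11 and 3·3^2 − 4^2 = 11.
Assume x[j] = 3·3^j − 4^j for all 1 ≤ j ≤ k, where k ≥ 2.
Then x[k+1] = 7x[k] − 12x[k−1] = 7·(3·3^k − 4^k) − 12·(3·3^{k−1} − 4^{k−1}) = 3·(7·3 − 12)3^{k−1} − (7·4 − 12)4^{k−1} = 27·3^{k−1} − 16·4^{k−1} = 3·3^{k+1} − 4^{k+1}.
So the formula holds for k+1, and by strong induction x[i] = 3·3^i − 4^i for all i ≥ 1.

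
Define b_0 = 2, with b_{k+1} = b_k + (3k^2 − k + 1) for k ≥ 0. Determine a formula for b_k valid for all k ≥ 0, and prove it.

Claim: b_k = k^3 − 2k^2 + 2k + 2.

Base case: b_0 = 2, and 0^3 − 2·0^2 + 2·0 + 2 = 2.
Assume b_j = j^3 − 2j^2 + 2j + 2.
Then b_{j+1} = b_j + (3j^2 − j + 1) = (j^3 − 2j^2 + 2j + 2) + (3j^2 − j + 1) = j^3 + j^2 + j + 3,
and (j+1)^3 − 2·(j+1)^2 + 2·(j+1) + 2 = j^3 + j^2 + j + 3.
Hence b_k = k^3 − 2k^2 + 2k + 2 for every k ≥ 0, by induction.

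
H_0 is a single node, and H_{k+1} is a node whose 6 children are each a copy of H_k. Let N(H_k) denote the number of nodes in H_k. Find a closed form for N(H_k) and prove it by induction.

Claim: N(H_k) = (6^{k+1} − 1)/5.

Base case: N(H_0) = 1, and (6^{0+1} − 1)/5 = 1.
Assume N(H_m) = (6^{m+1} − 1)/5.
Then N(H_{m+1}) = 1 + 6N(H_m) = 1 + 6·(6^{m+1} − 1)/5 = 1 + (6^{m+2} − 6)/5 = (5 + 6^{m+2} − 6)/5 = (6^{m+2} − 1)/5.
So the formula holds for m+1, and by induction N(H_k) = (6^{k+1} − 1)/5 for all k ≥ 0.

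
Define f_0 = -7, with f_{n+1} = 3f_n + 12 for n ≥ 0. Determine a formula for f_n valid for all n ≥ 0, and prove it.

Claim: f_n = -3^n − 6.

Base case: f_0 = -7, and -3^0 − 6 = -1 − 6 = -7.
Assume f_j = -3^j − 6 for some j ≥ 0.
Then f_{j+1} = 3f_j + 12 = 3·(-3^j − 6) + 12 = -3^{j+1} − 18 + 12 = -3^{j+1} − 6.
This completes the inductive step, so f_n = -3^n − 6 for all n ≥ 0.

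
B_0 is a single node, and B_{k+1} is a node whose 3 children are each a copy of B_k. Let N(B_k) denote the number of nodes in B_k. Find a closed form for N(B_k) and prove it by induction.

Claim: N(B_k) = (3^{k+1} − 1)/2.

Base case: N(B_0) = 1, and (3^{0+1} − 1)/2 = 1.
Assume N(B_j) = (3^{j+1} − 1)/2.
Then N(B_{j+1}) = 1 + 3N(B_j) = 1 + 3·(3^{j+1} − 1)/2 = 1 + (3^{j+2} − 3)/2 = (2 + 3^{j+2} − 3)/2 = (3^{j+2} − 1)/2.
Hence N(B_k) = (3^{k+1} − 1)/2 for every k ≥ 0, by induction.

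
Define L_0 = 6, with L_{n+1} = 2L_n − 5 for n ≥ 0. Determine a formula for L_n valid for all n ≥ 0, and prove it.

Claim: L_n = 2^n + 5.

Base case: L_0 = 6, and 2^0 + 5 = 1 + 5 = 6.
Assume L_k = 2^k + 5 for some k ≥ 0.
Then L_{k+1} = 2L_k − 5 = 2·(2^k + 5) − 5 = 2^{k+1} + 10 − 5 = 2^{k+1} + 5.
By induction, L_n = 2^n + 5 for all n ≥ 0.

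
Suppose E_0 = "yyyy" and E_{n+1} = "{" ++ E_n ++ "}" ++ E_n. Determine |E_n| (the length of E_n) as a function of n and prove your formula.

Claim: |E_n| = 6·2^n − 2.

Base case: |E_0| = 4, and 6·2^0 − 2 = 4.
Assume |E_k| = 6·2^k − 2.
Then |E_{k+1}| = 1 + |E_k| + 1 + |E_k| = 2|E_k| + 2 = 2(6·2^k − 2) + 2 = 6·2^{k+1} − 4 + 2 = 6·2^{k+1} − 2.
Hence |E_n| = 6·2^n − 2 for every n ≥ 0, by induction.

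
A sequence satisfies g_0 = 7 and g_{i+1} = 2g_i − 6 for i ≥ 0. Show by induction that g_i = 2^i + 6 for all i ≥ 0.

Base case: g_0 = 7, and 2^0 + 6 = 1 + 6 = 7.
Assume g_r = 2^r + 6 for some r ≥ 0.
Then g_{r+1} = 2g_r − 6 = 2·(2^r + 6) − 6 = 2^{r+1} + 12 − 6 = 2^{r+1} + 6.
This completes the inductive step, so g_i = 2^i + 6 for all i ≥ 0.

g_i = 2^i + 6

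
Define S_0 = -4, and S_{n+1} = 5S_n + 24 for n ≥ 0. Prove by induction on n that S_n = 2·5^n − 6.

Base case: S_0 = -4, and 2·5^0 − 6 = 2 − 6 = -4.
Assume S_m = 2·5^m − 6 for some m ≥ 0.
Then S_{m+1} = 5S_m + 24 = 5·(2·5^m − 6) + 24 = 10·5^m − 30 + 24 = 2·5^{m+1} − 6.
This completes the inductive step, so S_n = 2·5^n − 6 for all n ≥ 0.

S_n = 2·5^n − 6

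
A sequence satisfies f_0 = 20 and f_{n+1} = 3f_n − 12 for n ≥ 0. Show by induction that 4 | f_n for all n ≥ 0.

Base case: f_0 = 20 = 4·5, so 4 | f_0.
Assume 4 | f_r, so f_r = 4t for some integer t.
Then f_{r+1} = 3f_r − 12 = 3·(4t) − 12 = 4(3t − 3), so 4 | f_{r+1}.
Hence 4 | f_n for every n ≥ 0, by induction.

4 | f_n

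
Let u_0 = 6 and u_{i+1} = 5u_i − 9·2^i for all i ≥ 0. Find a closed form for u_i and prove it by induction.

Claim: u_i = 3·5^i + 3·2^i.

Base case: u_0 = 6, and 3·5^0 + 3·2^0 = 3 + 3 = 6.
Assume u_r = 3·5^r + 3·2^r for some r ≥ 0.
Then u_{r+1} = 5u_r − 9·2^r = 5·(3·5^r + 3·2^r) − 9·2^r = 3·5^{r+1} + 15·2^r − 9·2^r = 3·5^{r+1} + 6·2^r = 3·5^{r+1} + 3·2^{r+1}.
By induction, u_i = 3·5^i + 3·2^i for all i ≥ 0.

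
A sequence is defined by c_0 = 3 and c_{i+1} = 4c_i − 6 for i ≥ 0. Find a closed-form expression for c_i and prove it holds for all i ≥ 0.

Claim: c_i = 4^i + 2.

Base case: c_0 = 3, and 4^0 + 2 = 1 + 2 = 3.
Assume c_r = 4^r + 2 for some r ≥ 0.
Then c_{r+1} = 4c_r − 6 = 4·(4^r + 2) − 6 = 4^{r+1} + 8 − 6 = 4^{r+1} + 2.
So the formula holds for r+1, and by induction c_i = 4^i + 2 for all i ≥ 0.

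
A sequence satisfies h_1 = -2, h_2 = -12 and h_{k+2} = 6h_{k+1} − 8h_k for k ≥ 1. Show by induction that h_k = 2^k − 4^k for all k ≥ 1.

Base cases: h_1 = -2 and 2^1 − 4^1 = -2; h_2 = -12 and 2^2 − 4^2 = -12.
Assume h_i = 2^i − 4^i for all 1 ≤ i ≤ j, where j ≥ 2.
Then h_{j+1} = 6h_j − 8h_{j−1} = 6·(2^j − 4^j) − 8·(2^{j−1} − 4^{j−1}) = (6·2 − 8)2^{j−1} − (6·4 − 8)4^{j−1} = 4·2^{j−1} − 16·4^{j−1} = 2^{j+1} − 4^{j+1}.
So the formula holds for j+1, and by strong induction h_k = 2^k − 4^k for all k ≥ 1.

h_k = 2^k − 4^k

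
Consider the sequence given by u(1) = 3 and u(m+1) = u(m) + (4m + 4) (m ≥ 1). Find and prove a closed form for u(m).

Claim: u(m) = 2m^2 + 2m − 1.

Base case: u(1) = 3, and 2·1^2 + 2·1 − 1 = 3.
Assume u(j) = 2j^2 + 2j − 1.
Then u(j+1) = u(j) + (4j + 4) = (2j^2 + 2j − 1) + (4j + 4) = 2j^2 + 6j + 3,
and 2·(j+1)^2 + 2·(j+1) − 1 = 2j^2 + 6j + 3.
This completes the inductive step, so u(m) = 2m^2 + 2m − 1 for all m ≥ 1.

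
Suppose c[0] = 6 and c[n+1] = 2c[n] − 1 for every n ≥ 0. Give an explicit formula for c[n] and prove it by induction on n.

Claim: c[n] = 5·2^n + 1.

Base case: c[0] = 6, and 5·2^0 + 1 = 5 + 1 = 6.
Assume c[r] = 5·2^r + 1 for some r ≥ 0.
Then c[r+1] = 2c[r] − 1 = 2·(5·2^r + 1) − 1 = 10·2^r + 2 − 1 = 5·2^{r+1} + 1.
This completes the inductive step, so c[n] = 5·2^n + 1 for all n ≥ 0.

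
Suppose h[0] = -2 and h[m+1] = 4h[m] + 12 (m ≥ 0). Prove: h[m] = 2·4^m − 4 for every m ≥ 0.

Base case: h[0] = -2, and 2·4^0 − 4 = 2 − 4 = -2.
Assume h[j] = 2·4^j − 4 for some j ≥ 0.
Then h[j+1] = 4h[j] + 12 = 4·(2·4^j − 4) + 12 = 8·4^j − 16 + 12 = 2·4^{j+1} − 4.
So the formula holds for j+1, and by induction h[m] = 2·4^m − 4 for all m ≥ 0.

h[m] = 2·4^m − 4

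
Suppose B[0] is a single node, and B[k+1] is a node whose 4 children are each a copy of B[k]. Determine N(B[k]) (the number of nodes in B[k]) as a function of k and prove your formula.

Claim: N(B[k]) = (4^{k+1} − 1)/3.

Base case: N(B[0]) = 1, and (4^{0+1} − 1)/3 = 1.
Assume N(B[r]) = (4^{r+1} − 1)/3.
Then N(B[r+1]) = 1 + 4N(B[r]) = 1 + 4·(4^{r+1} − 1)/3 = 1 + (4^{r+2} − 4)/3 = (3 + 4^{r+2} − 4)/3 = (4^{r+2} − 1)/3.
So the formula holds for r+1, and by induction N(B[k]) = (4^{k+1} − 1)/3 for all k ≥ 0.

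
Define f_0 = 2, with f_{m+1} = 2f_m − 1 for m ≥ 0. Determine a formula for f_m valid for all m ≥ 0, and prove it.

Claim: f_m = 2^m + 1.

Base case: f_0 = 2, and 2^0 + 1 = 1 + 1 = 2.
Assume f_k = 2^k + 1 for some k ≥ 0.
Then f_{k+1} = 2f_k − 1 = 2·(2^k + 1) − 1 = 2^{k+1} + 2 − 1 = 2^{k+1} + 1.
This completes the inductive step, so f_m = 2^m + 1 for all m ≥ 0.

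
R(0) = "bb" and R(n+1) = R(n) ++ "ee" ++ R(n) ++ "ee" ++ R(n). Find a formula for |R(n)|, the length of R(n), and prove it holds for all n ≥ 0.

Claim: |R(n)| = 4·3^n − 2.

Base case: |R(0)| = 2, and 4·3^0 − 2 = 2.
Assume |R(r)| = 4·3^r − 2.
Then |R(r+1)| = 3|R(r)| + 4 = 3(4·3^r − 2) + 4 = 4·3^{r+1} − 6 + 4 = 4·3^{r+1} − 2.
Hence |R(n)| = 4·3^n − 2 for every n ≥ 0, by induction.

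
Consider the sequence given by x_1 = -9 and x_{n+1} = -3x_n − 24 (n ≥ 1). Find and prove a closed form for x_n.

Claim: x_n = (-3)^n − 6.

Base case: x_1 = -9, and (-3)^1 − 6 = -3 − 6 = -9.
Assume x_r = (-3)^r − 6 for some r ≥ 1.
Then x_{r+1} = -3x_r − 24 = -3·((-3)^r − 6) − 24 = -3·(-3)^r + 18 − 24 = (-3)^{r+1} − 6.
By induction, x_n = (-3)^n − 6 for all n ≥ 1.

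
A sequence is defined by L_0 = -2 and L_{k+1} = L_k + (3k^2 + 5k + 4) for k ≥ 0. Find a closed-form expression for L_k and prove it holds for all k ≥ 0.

Claim: L_k = k^3 + k^2 + 2k − 2.

Base case: L_0 = -2, and 0^3 + 0^2 + 2·0 − 2 = -2.
Assume L_r = r^3 + r^2 + 2r − 2.
Then L_{r+1} = L_r + (3r^2 + 5r + 4) = (r^3 + r^2 + 2r − 2) + (3r^2 + 5r + 4) = r^3 + 4r^2 + 7r + 2,
and (r+1)^3 + (r+1)^2 + 2·(r+1) − 2 = r^3 + 4r^2 + 7r + 2.
By induction, L_k = k^3 + k^2 + 2k − 2 for all k ≥ 0.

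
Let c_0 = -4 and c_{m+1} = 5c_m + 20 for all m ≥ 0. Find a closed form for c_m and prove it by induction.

Claim: c_m = 5^m − 5.

Base case: c_0 = -4, and 5^0 − 5 = 1 − 5 = -4.
Assume c_r = 5^r − 5 for some r ≥ 0.
Then c_{r+1} = 5c_r + 20 = 5·(5^r − 5) + 20 = 5^{r+1} − 25 + 20 = 5^{r+1} − 5.
So the formula holds for r+1, and by induction c_m = 5^m − 5 for all m ≥ 0.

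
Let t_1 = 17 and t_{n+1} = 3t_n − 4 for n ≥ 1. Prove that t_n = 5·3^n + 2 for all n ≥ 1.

Base case: t_1 = 17, and 5·3^1 + 2 = 15 + 2 = 17.
Assume t_m = 5·3^m + 2 for some m ≥ 1.
Then t_{m+1} = 3t_m − 4 = 3·(5·3^m + 2) − 4 = 15·3^m + 6 − 4 = 5·3^{m+1} + 2.
This completes the inductive step, so t_n = 5·3^n + 2 for all n ≥ 1.

t_n = 5·3^n + 2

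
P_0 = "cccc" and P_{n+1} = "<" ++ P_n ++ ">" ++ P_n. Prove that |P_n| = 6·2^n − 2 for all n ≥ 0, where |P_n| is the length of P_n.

Base case: |P_0| = 4, and 6·2^0 − 2 = 4.
Assume |P_r| = 6·2^r − 2.
Then |P_{r+1}| = 1 + |P_r| + 1 + |P_r| = 2|P_r| + 2 = 2(6·2^r − 2) + 2 = 6·2^{r+1} − 4 + 2 = 6·2^{r+1} − 2.
This completes the inductive step, so |P_n| = 6·2^n − 2 for all n ≥ 0.

|P_n| = 6·2^n − 2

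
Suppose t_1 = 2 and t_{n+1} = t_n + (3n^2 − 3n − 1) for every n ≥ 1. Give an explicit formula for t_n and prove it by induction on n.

Claim: t_n = n^3 − 3n^2 + n + 3.

Base case: t_1 = 2, and 1^3 − 3·1^2 + 1 + 3 = 2.
Assume t_r = r^3 − 3r^2 + r + 3.
Then t_{r+1} = t_r + (3r^2 − 3r − 1) = (r^3 − 3r^2 + r + 3) + (3r^2 − 3r − 1) = r^3 − 2r + 2,
and (r+1)^3 − 3·(r+1)^2 + (r+1) + 3 = r^3 − 2r + 2.
By induction, t_n = n^3 − 3n^2 + n + 3 for all n ≥ 1.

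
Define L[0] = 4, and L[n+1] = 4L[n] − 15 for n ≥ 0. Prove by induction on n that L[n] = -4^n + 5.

Base case: L[0] = 4, and -4^0 + 5 = -1 + 5 = 4.
Assume L[j] = -4^j + 5 for some j ≥ 0.
Then L[j+1] = 4L[j] − 15 = 4·(-4^j + 5) − 15 = -4^{j+1} + 20 − 15 = -4^{j+1} + 5.
By induction, L[n] = -4^n + 5 for all n ≥ 0.

L[n] = -4^n + 5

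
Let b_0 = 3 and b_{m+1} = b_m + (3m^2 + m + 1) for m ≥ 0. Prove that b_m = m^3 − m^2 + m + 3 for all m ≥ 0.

Base case: b_0 = 3, and 0^3 − 0^2 + 0 + 3 = 3.
Assume b_k = k^3 − k^2 + k + 3.
Then b_{k+1} = b_k + (3k^2 + k + 1) = (k^3 − k^2 + k + 3) + (3k^2 + k + 1) = k^3 + 2k^2 + 2k + 4,
and (k+1)^3 − (k+1)^2 + (k+1) + 3 = k^3 + 2k^2 + 2k + 4.
Hence b_m = m^3 − m^2 + m + 3 for every m ≥ 0, by induction.

b_m = m^3 − m^2 + m + 3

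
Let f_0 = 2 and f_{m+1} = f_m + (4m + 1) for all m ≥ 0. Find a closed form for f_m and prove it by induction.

Claim: f_m = 2m^2 − m + 2.

Base case: f_0 = 2, and 2·0^2 − 0 + 2 = 2.
Assume f_k = 2k^2 − k + 2.
Then f_{k+1} = f_k + (4k + 1) = (2k^2 − k + 2) + (4k + 1) = 2k^2 + 3k + 3,
and 2·(k+1)^2 − (k+1) + 2 = 2k^2 + 3k + 3.
This completes the inductive step, so f_m = 2m^2 − m + 2 for all m ≥ 0.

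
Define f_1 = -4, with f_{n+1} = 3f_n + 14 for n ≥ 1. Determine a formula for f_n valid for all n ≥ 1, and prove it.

Claim: f_n = 3^n − 7.

Base case: f_1 = -4, and 3^1 − 7 = 3 − 7 = -4.
Assume f_j = 3^j − 7 for some j ≥ 1.
Then f_{j+1} = 3f_j + 14 = 3·(3^j − 7) + 14 = 3^{j+1} − 21 + 14 = 3^{j+1} − 7.
This completes the inductive step, so f_n = 3^n − 7 for all n ≥ 1.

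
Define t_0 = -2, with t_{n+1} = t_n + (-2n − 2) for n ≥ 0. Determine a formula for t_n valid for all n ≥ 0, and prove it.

Claim: t_n = -n^2 − n − 2.

Base case: t_0 = -2, and -0^2 − 0 − 2 = -2.
Assume t_m = -m^2 − m − 2.
Then t_{m+1} = t_m + (-2m − 2) = (-m^2 − m − 2) + (-2m − 2) = -m^2 − 3m − 4,
and -(m+1)^2 − (m+1) − 2 = -m^2 − 3m − 4.
Hence t_n = -n^2 − n − 2 for every n ≥ 0, by induction.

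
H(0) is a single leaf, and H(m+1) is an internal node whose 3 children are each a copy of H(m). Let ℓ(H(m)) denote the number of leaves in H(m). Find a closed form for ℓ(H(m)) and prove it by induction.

Claim: ℓ(H(m)) = 3^m.

Base case: ℓ(H(0)) = 1, and 3^0 = 1.
Assume ℓ(H(j)) = 3^j.
Then ℓ(H(j+1)) = 3·ℓ(H(j)) = 3·3^j = 3^{j+1}.
This completes the inductive step, so ℓ(H(m)) = 3^m for all m ≥ 0.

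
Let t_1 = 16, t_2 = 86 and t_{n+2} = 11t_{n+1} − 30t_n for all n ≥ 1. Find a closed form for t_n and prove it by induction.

Claim: t_n = 6^n + 2·5^n.

Base cases: t_1 = 16 and 6^1 + 2·5^1 = 16; t_2 = 86 and 6^2 + 2·5^2 = 86.
Assume t_j = 6^j + 2·5^j for all 1 ≤ j ≤ r, where r ≥ 2.
Then t_{r+1} = 11t_r − 30t_{r−1} = 11·(6^r + 2·5^r) − 30·(6^{r−1} + 2·5^{r−1}) = (11·6 − 30)6^{r−1} + 2·(11·5 − 30)5^{r−1} = 36·6^{r−1} + 50·5^{r−1} = 6^{r+1} + 2·5^{r+1}.
By strong induction, t_n = 6^n + 2·5^n for all n ≥ 1.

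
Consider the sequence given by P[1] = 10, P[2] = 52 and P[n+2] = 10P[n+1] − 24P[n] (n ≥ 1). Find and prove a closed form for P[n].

Claim: P[n] = 6^n + 4^n.

Base cases: P[1] = 10 and 6^1 + 4^1 = 10; P[2] = 52 and 6^2 + 4^2 = 52.
Assume P[j] = 6^j + 4^j for all 1 ≤ j ≤ m, where m ≥ 2.
Then P[m+1] = 10P[m] − 24P[m−1] = 10·(6^m + 4^m) − 24·(6^{m−1} + 4^{m−1}) = (10·6 − 24)6^{m−1} + (10·4 − 24)4^{m−1} = 36·6^{m−1} + 16·4^{m−1} = 6^{m+1} + 4^{m+1}.
Hence P[n] = 6^n + 4^n for every n ≥ 1, by strong induction.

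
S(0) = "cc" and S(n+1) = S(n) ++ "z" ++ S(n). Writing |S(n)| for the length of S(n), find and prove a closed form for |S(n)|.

Claim: |S(n)| = 3·2^n − 1.

Base case: |S(0)| = 2, and 3·2^0 − 1 = 2.
Assume |S(j)| = 3·2^j − 1.
Then |S(j+1)| = |S(j)| + 1 + |S(j)| = 2|S(j)| + 1 = 2(3·2^j − 1) + 1 = 3·2^{j+1} − 2 + 1 = 3·2^{j+1} − 1.
So the formula holds for j+1, and by induction |S(n)| = 3·2^n − 1 for all n ≥ 0.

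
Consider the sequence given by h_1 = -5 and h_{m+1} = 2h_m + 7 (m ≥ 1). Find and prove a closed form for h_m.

Claim: h_m = 2^m − 7.

Base case: h_1 = -5, and 2^1 − 7 = 2 − 7 = -5.
Assume h_r = 2^r − 7 for some r ≥ 1.
Then h_{r+1} = 2h_r + 7 = 2·(2^r − 7) + 7 = 2^{r+1} − 14 + 7 = 2^{r+1} − 7.
Hence h_m = 2^m − 7 for every m ≥ 1, by induction.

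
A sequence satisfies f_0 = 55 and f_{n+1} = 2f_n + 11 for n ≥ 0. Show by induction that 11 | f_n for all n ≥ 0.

Base case: f_0 = 55 = 11·5, so 11 | f_0.
Assume 11 | f_j, so f_j = 11t for some integer t.
Then f_{j+1} = 2f_j + 11 = 2·(11t) + 11 = 11(2t + 1), so 11 | f_{j+1}.
This completes the inductive step, so 11 | f_n for all n ≥ 0.

11 | f_n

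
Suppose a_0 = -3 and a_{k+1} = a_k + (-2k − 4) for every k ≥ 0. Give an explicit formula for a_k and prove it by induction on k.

Claim: a_k = -k^2 − 3k − 3.

Base case: a_0 = -3, and -0^2 − 3·0 − 3 = -3.
Assume a_j = -j^2 − 3j − 3.
Then a_{j+1} = a_j + (-2j − 4) = (-j^2 − 3j − 3) + (-2j − 4) = -j^2 − 5j − 7,
and -(j+1)^2 − 3·(j+1) − 3 = -j^2 − 5j − 7.
Hence a_k = -k^2 − 3k − 3 for every k ≥ 0, by induction.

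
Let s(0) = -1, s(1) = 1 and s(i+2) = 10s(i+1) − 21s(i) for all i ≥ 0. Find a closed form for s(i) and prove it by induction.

Claim: s(i) = 7^i − 2·3^i.

Base cases: s(0) = -1 and 7^0 − 2·3^0 = -1; s(1) = 1 and 7^1 − 2·3^1 = 1.
Assume s(j) = 7^j − 2·3^j for all 0 ≤ j ≤ m, where m ≥ 1.
Then s(m+1) = 10s(m) − 21s(m−1) = 10·(7^m − 2·3^m) − 21·(7^{m−1} − 2·3^{m−1}) = (10·7 − 21)7^{m−1} − 2·(10·3 − 21)3^{m−1} = 49·7^{m−1} − 18·3^{m−1} = 7^{m+1} − 2·3^{m+1}.
By strong induction, s(i) = 7^i − 2·3^i for all i ≥ 0.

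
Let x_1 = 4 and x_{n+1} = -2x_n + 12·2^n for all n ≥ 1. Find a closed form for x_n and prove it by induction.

Claim: x_n = (-2)^n + 3·2^n.

Base case: x_1 = 4, and (-2)^1 + 3·2^1 = -2 + 6 = 4.
Assume x_k = (-2)^k + 3·2^k for some k ≥ 1.
Then x_{k+1} = -2x_k + 12·2^k = -2·((-2)^k + 3·2^k) + 12·2^k = (-2)^{k+1} − 6·2^k + 12·2^k = (-2)^{k+1} + 6·2^k = (-2)^{k+1} + 3·2^{k+1}.
So the formula holds for k+1, and by induction x_n = (-2)^n + 3·2^n for all n ≥ 1.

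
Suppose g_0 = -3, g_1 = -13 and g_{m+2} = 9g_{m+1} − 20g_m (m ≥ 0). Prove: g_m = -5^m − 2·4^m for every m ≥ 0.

Base cases: g_0 = -3 and -5^0 − 2·4^0 = -3; g_1 = -13 and -5^1 − 2·4^1 = -13.
Assume g_j = -5^j − 2·4^j for all 0 ≤ j ≤ k, where k ≥ 1.
Then g_{k+1} = 9g_k − 20g_{k−1} = 9·(-5^k − 2·4^k) − 20·(-5^{k−1} − 2·4^{k−1}) = -(9·5 − 20)5^{k−1} − 2·(9·4 − 20)4^{k−1} = -25·5^{k−1} − 32·4^{k−1} = -5^{k+1} − 2·4^{k+1}.
This completes the inductive step, so g_m = -5^m − 2·4^m for all m ≥ 0.

g_m = -5^m − 2·4^m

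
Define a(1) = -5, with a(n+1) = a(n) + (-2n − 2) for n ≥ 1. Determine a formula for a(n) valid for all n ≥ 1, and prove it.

Claim: a(n) = -n^2 − n − 3.

Base case: a(1) = -5, and -1^2 − 1 − 3 = -5.
Assume a(m) = -m^2 − m − 3.
Then a(m+1) = a(m) + (-2m − 2) = (-m^2 − m − 3) + (-2m − 2) = -m^2 − 3m − 5,
and -(m+1)^2 − (m+1) − 3 = -m^2 − 3m − 5.
This completes the inductive step, so a(n) = -n^2 − n − 3 for all n ≥ 1.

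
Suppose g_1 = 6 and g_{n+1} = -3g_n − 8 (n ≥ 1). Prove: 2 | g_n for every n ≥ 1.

Base case: g_1 = 6 = 2·3, so 2 | g_1.
Assume 2 | g_m, so g_m = 2t for some integer t.
Then g_{m+1} = -3g_m − 8 = -3·(2t) − 8 = 2(-3t − 4), so 2 | g_{m+1}.
This completes the inductive step, so 2 | g_n for all n ≥ 1.

2 | g_n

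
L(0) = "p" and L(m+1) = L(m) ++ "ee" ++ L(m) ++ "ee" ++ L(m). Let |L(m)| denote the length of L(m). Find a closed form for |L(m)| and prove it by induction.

Claim: |L(m)| = 3^{m+1} − 2.

Base case: |L(0)| = 1, and 3^{0+1} − 2 = 1.
Assume |L(j)| = 3^{j+1} − 2.
Then |L(j+1)| = 3|L(j)| + 4 = 3(3^{j+1} − 2) + 4 = 3^{j+2} − 6 + 4 = 3^{j+2} − 2.
This completes the inductive step, so |L(m)| = 3^{m+1} − 2 for all m ≥ 0.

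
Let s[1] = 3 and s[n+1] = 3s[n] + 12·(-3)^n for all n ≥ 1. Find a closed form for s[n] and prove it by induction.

Claim: s[n] = -3^n − 2·(-3)^n.

Base case: s[1] = 3, and -3^1 − 2·(-3)^1 = -3 + 6 = 3.
Assume s[r] = -3^r − 2·(-3)^r for some r ≥ 1.
Then s[r+1] = 3s[r] + 12·(-3)^r = 3·(-3^r − 2·(-3)^r) + 12·(-3)^r = -3^{r+1} − 6·(-3)^r + 12·(-3)^r = -3^{r+1} + 6·(-3)^r = -3^{r+1} − 2·(-3)^{r+1}.
Hence s[n] = -3^n − 2·(-3)^n for every n ≥ 1, by induction.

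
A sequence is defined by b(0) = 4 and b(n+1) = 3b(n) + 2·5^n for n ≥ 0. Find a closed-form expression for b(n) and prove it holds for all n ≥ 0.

Claim: b(n) = 3·3^n + 5^n.

Base case: b(0) = 4, and 3·3^0 + 5^0 = 3 + 1 = 4.
Assume b(m) = 3·3^m + 5^m for some m ≥ 0.
Then b(m+1) = 3b(m) + 2·5^m = 3·(3·3^m + 5^m) + 2·5^m = 3·3^{m+1} + 3·5^m + 2·5^m = 3·3^{m+1} + 5·5^m = 3·3^{m+1} + 5^{m+1}.
Hence b(n) = 3·3^n + 5^n for every n ≥ 0, by induction.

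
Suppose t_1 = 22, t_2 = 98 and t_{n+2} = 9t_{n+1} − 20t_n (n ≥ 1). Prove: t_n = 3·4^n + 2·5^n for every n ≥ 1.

Base cases: t_1 = 22 and 3·4^1 + 2·5^1 = 22; t_2 = 98 and 3·4^2 + 2·5^2 = 98.
Assume t_j = 3·4^j + 2·5^j for all 1 ≤ j ≤ m, where m ≥ 2.
Then t_{m+1} = 9t_m − 20t_{m−1} = 9·(3·4^m + 2·5^m) − 20·(3·4^{m−1} + 2·5^{m−1}) = 3·(9·4 − 20)4^{m−1} + 2·(9·5 − 20)5^{m−1} = 48·4^{m−1} + 50·5^{m−1} = 3·4^{m+1} + 2·5^{m+1}.
So the formula holds for m+1, and by strong induction t_n = 3·4^n + 2·5^n for all n ≥ 1.

t_n = 3·4^n + 2·5^n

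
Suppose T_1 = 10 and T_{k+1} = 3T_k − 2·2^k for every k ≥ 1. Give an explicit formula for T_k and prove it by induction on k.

Claim: T_k = 2·3^k + 2·2^k.

Base case: T_1 = 10, and 2·3^1 + 2·2^1 = 6 + 4 = 10.
Assume T_m = 2·3^m + 2·2^m for some m ≥ 1.
Then T_{m+1} = 3T_m − 2·2^m = 3·(2·3^m + 2·2^m) − 2·2^m = 2·3^{m+1} + 6·2^m − 2·2^m = 2·3^{m+1} + 4·2^m = 2·3^{m+1} + 2·2^{m+1}.
By induction, T_k = 2·3^k + 2·2^k for all k ≥ 1.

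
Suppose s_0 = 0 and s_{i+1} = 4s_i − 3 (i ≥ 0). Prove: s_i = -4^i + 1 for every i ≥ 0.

Base case: s_0 = 0, and -4^0 + 1 = -1 + 1 = 0.
Assume s_m = -4^m + 1 for some m ≥ 0.
Then s_{m+1} = 4s_m − 3 = 4·(-4^m + 1) − 3 = -4^{m+1} + 4 − 3 = -4^{m+1} + 1.
Hence s_i = -4^i + 1 for every i ≥ 0, by induction.

s_i = -4^i + 1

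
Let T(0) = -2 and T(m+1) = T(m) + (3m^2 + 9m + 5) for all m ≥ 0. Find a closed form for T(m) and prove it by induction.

Claim: T(m) = m^3 + 3m^2 + m − 2.

Base case: T(0) = -2, and 0^3 + 3·0^2 + 0 − 2 = -2.
Assume T(r) = r^3 + 3r^2 + r − 2.
Then T(r+1) = T(r) + (3r^2 + 9r + 5) = (r^3 + 3r^2 + r − 2) + (3r^2 + 9r + 5) = r^3 + 6r^2 + 10r + 3,
and (r+1)^3 + 3·(r+1)^2 + (r+1) − 2 = r^3 + 6r^2 + 10r + 3.
This completes the inductive step, so T(m) = m^3 + 3m^2 + m − 2 for all m ≥ 0.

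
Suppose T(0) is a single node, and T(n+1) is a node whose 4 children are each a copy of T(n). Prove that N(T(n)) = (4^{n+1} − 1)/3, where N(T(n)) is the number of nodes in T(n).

Base case: N(T(0)) = 1, and (4^{0+1} − 1)/3 = 1.
Assume N(T(m)) = (4^{m+1} − 1)/3.
Then N(T(m+1)) = 1 + 4N(T(m)) = 1 + 4·(4^{m+1} − 1)/3 = 1 + (4^{m+2} − 4)/3 = (3 + 4^{m+2} − 4)/3 = (4^{m+2} − 1)/3.
So the formula holds for m+1, and by induction N(T(n)) = (4^{n+1} − 1)/3 for all n ≥ 0.

N(T(n)) = (4^{n+1} − 1)/3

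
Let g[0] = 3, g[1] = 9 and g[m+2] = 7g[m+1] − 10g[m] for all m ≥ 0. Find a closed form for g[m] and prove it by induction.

Claim: g[m] = 5^m + 2·2^m.

Base cases: g[0] = 3 and 5^0 + 2·2^0 = 3; g[1] = 9 and 5^1 + 2·2^1 = 9.
Assume g[j] = 5^j + 2·2^j for all 0 ≤ j ≤ r, where r ≥ 1.
Then g[r+1] = 7g[r] − 10g[r−1] = 7·(5^r + 2·2^r) − 10·(5^{r−1} + 2·2^{r−1}) = (7·5 − 10)5^{r−1} + 2·(7·2 − 10)2^{r−1} = 25·5^{r−1} + 8·2^{r−1} = 5^{r+1} + 2·2^{r+1}.
So the formula holds for r+1, and by strong induction g[m] = 5^m + 2·2^m for all m ≥ 0.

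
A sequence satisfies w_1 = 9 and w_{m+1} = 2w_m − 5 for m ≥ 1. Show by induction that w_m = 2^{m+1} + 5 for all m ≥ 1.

Base case: w_1 = 9, and 2^{1+1} + 5 = 4 + 5 = 9.
Assume w_k = 2^{k+1} + 5 for some k ≥ 1.
Then w_{k+1} = 2w_k − 5 = 2·(2^{k+1} + 5) − 5 = 2^{k+2} + 10 − 5 = 2^{k+2} + 5.
This completes the inductive step, so w_m = 2^{m+1} + 5 for all m ≥ 1.

w_m = 2^{m+1} + 5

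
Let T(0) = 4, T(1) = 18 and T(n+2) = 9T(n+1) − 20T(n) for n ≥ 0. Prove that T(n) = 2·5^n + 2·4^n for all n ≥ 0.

Base cases: T(0) = 4 and 2·5^0 + 2·4^0 = 4; T(1) = 18 and 2·5^1 + 2·4^1 = 18.
Assume T(j) = 2·5^j + 2·4^j for all 0 ≤ j ≤ r, where r ≥ 1.
Then T(r+1) = 9T(r) − 20T(r−1) = 9·(2·5^r + 2·4^r) − 20·(2·5^{r−1} + 2·4^{r−1}) = 2·(9·5 − 20)5^{r−1} + 2·(9·4 − 20)4^{r−1} = 50·5^{r−1} + 32·4^{r−1} = 2·5^{r+1} + 2·4^{r+1}.
By strong induction, T(n) = 2·5^n + 2·4^n for all n ≥ 0.

T(n) = 2·5^n + 2·4^n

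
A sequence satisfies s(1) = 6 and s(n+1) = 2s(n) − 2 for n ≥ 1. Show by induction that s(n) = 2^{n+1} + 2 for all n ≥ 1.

Base case: s(1) = 6, and 2^{1+1} + 2 = 4 + 2 = 6.
Assume s(r) = 2^{r+1} + 2 for some r ≥ 1.
Then s(r+1) = 2s(r) − 2 = 2·(2^{r+1} + 2) − 2 = 2^{r+2} + 4 − 2 = 2^{r+2} + 2.
So the formula holds for r+1, and by induction s(n) = 2^{n+1} + 2 for all n ≥ 1.

s(n) = 2^{n+1} + 2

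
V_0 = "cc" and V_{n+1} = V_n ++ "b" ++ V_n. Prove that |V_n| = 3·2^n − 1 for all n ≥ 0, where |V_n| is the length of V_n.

Base case: |V_0| = 2, and 3·2^0 − 1 = 2.
Assume |V_r| = 3·2^r − 1.
Then |V_{r+1}| = |V_r| + 1 + |V_r| = 2|V_r| + 1 = 2(3·2^r − 1) + 1 = 3·2^{r+1} − 2 + 1 = 3·2^{r+1} − 1.
By induction, |V_n| = 3·2^n − 1 for all n ≥ 0.

|V_n| = 3·2^n − 1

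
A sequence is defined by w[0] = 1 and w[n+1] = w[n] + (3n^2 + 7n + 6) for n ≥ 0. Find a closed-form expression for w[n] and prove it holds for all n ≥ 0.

Claim: w[n] = n^3 + 2n^2 + 3n + 1.

Base case: w[0] = 1, and 0^3 + 2·0^2 + 3·0 + 1 = 1.
Assume w[r] = r^3 + 2r^2 + 3r + 1.
Then w[r+1] = w[r] + (3r^2 + 7r + 6) = (r^3 + 2r^2 + 3r + 1) + (3r^2 + 7r + 6) = r^3 + 5r^2 + 10r + 7,
and (r+1)^3 + 2·(r+1)^2 + 3·(r+1) + 1 = r^3 + 5r^2 + 10r + 7.
By induction, w[n] = n^3 + 2n^2 + 3n + 1 for all n ≥ 0.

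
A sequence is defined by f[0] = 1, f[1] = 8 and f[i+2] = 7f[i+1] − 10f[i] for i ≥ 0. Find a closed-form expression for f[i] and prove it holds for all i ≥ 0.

Claim: f[i] = -2^i + 2·5^i.

Base cases: f[0] = 1 and -2^0 + 2·5^0 = 1; f[1] = 8 and -2^1 + 2·5^1 = 8.
Assume f[j] = -2^j + 2·5^j for all 0 ≤ j ≤ r, where r ≥ 1.
Then f[r+1] = 7f[r] − 10f[r−1] = 7·(-2^r + 2·5^r) − 10·(-2^{r−1} + 2·5^{r−1}) = -(7·2 − 10)2^{r−1} + 2·(7·5 − 10)5^{r−1} = -4·2^{r−1} + 50·5^{r−1} = -2^{r+1} + 2·5^{r+1}.
Hence f[i] = -2^i + 2·5^i for every i ≥ 0, by strong induction.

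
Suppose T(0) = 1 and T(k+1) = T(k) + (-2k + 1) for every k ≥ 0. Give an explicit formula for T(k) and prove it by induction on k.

Claim: T(k) = -k^2 + 2k + 1.

Base case: T(0) = 1, and -0^2 + 2·0 + 1 = 1.
Assume T(m) = -m^2 + 2m + 1.
Then T(m+1) = T(m) + (-2m + 1) = (-m^2 + 2m + 1) + (-2m + 1) = -m^2 + 2,
and -(m+1)^2 + 2·(m+1) + 1 = -m^2 + 2.
Hence T(k) = -k^2 + 2k + 1 for every k ≥ 0, by induction.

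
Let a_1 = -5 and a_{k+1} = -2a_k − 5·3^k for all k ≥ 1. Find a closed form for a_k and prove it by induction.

Claim: a_k = (-2)^k − 3^k.

Base case: a_1 = -5, and (-2)^1 − 3^1 = -2 − 3 = -5.
Assume a_j = (-2)^j − 3^j for some j ≥ 1.
Then a_{j+1} = -2a_j − 5·3^j = -2·((-2)^j − 3^j) − 5·3^j = (-2)^{j+1} + 2·3^j − 5·3^j = (-2)^{j+1} − 3·3^j = (-2)^{j+1} − 3^{j+1}.
This completes the inductive step, so a_k = (-2)^k − 3^k for all k ≥ 1.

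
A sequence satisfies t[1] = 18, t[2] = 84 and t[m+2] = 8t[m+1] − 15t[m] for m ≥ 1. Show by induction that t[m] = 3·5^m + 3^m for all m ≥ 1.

Base cases: t[1] = 18 and 3·5^1 + 3^1 = 18; t[2] = 84 and 3·5^2 + 3^2 = 84.
Assume t[j] = 3·5^j + 3^j for all 1 ≤ j ≤ k, where k ≥ 2.
Then t[k+1] = 8t[k] − 15t[k−1] = 8·(3·5^k + 3^k) − 15·(3·5^{k−1} + 3^{k−1}) = 3·(8·5 − 15)5^{k−1} + (8·3 − 15)3^{k−1} = 75·5^{k−1} + 9·3^{k−1} = 3·5^{k+1} + 3^{k+1}.
By strong induction, t[m] = 3·5^m + 3^m for all m ≥ 1.

t[m] = 3·5^m + 3^m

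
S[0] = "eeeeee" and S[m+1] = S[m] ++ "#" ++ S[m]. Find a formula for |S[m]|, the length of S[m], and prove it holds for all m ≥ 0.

Claim: |S[m]| = 7·2^m − 1.

Base case: |S[0]| = 6, and 7·2^0 − 1 = 6.
Assume |S[j]| = 7·2^j − 1.
Then |S[j+1]| = |S[j]| + 1 + |S[j]| = 2|S[j]| + 1 = 2(7·2^j − 1) + 1 = 7·2^{j+1} − 2 + 1 = 7·2^{j+1} − 1.
By induction, |S[m]| = 7·2^m − 1 for all m ≥ 0.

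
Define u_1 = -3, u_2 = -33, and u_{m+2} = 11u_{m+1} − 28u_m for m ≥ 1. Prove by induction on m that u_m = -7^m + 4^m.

Base cases: u_1 = -3 and -7^1 + 4^1 = -3; u_2 = -33 and -7^2 + 4^2 = -33.
Assume u_i = -7^i + 4^i for all 1 ≤ i ≤ j, where j ≥ 2.
Then u_{j+1} = 11u_j − 28u_{j−1} = 11·(-7^j + 4^j) − 28·(-7^{j−1} + 4^{j−1}) = -(11·7 − 28)7^{j−1} + (11·4 − 28)4^{j−1} = -49·7^{j−1} + 16·4^{j−1} = -7^{j+1} + 4^{j+1}.
By strong induction, u_m = -7^m + 4^m for all m ≥ 1.

u_m = -7^m + 4^m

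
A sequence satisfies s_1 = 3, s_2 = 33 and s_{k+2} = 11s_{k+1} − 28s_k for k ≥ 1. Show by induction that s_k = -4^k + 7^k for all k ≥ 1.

Base cases: s_1 = 3 and -4^1 + 7^1 = 3; s_2 = 33 and -4^2 + 7^2 = 33.
Assume s_j = -4^j + 7^j for all 1 ≤ j ≤ m, where m ≥ 2.
Then s_{m+1} = 11s_m − 28s_{m−1} = 11·(-4^m + 7^m) − 28·(-4^{m−1} + 7^{m−1}) = -(11·4 − 28)4^{m−1} + (11·7 − 28)7^{m−1} = -16·4^{m−1} + 49·7^{m−1} = -4^{m+1} + 7^{m+1}.
By strong induction, s_k = -4^k + 7^k for all k ≥ 1.

s_k = -4^k + 7^k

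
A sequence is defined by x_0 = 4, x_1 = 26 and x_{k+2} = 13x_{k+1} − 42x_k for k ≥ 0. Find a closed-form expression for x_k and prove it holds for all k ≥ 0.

Claim: x_k = 2·6^k + 2·7^k.

Base cases: x_0 = 4 and 2·6^0 + 2·7^0 = 4; x_1 = 26 and 2·6^1 + 2·7^1 = 26.
Assume x_i = 2·6^i + 2·7^i for all 0 ≤ i ≤ j, where j ≥ 1.
Then x_{j+1} = 13x_j − 42x_{j−1} = 13·(2·6^j + 2·7^j) − 42·(2·6^{j−1} + 2·7^{j−1}) = 2·(13·6 − 42)6^{j−1} + 2·(13·7 − 42)7^{j−1} = 72·6^{j−1} + 98·7^{j−1} = 2·6^{j+1} + 2·7^{j+1}.
By strong induction, x_k = 2·6^k + 2·7^k for all k ≥ 0.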